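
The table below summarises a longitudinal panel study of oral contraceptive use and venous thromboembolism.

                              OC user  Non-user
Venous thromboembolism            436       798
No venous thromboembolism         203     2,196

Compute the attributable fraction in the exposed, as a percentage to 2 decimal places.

60.94

Reading the table with exposure as columns: a = 436 (OC user, case), b = 203 (OC user, non-case), c = 798 (Non-user, case), d = 2196.
Risk in exposed = 436/639 = 0.68232; risk in unexposed = 798/2994 = 0.26653.
RR = 0.68232/0.26653 = 2.55997
AR% = (RR − 1)/RR × 100 = (2.55997 − 1)/2.55997 × 100 = 60.9370%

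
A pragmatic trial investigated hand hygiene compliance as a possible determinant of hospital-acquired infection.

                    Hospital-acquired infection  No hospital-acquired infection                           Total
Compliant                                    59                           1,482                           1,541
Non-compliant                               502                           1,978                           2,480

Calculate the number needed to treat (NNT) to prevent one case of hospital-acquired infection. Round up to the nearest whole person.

7

Risk in treated group = 59/1541 = 0.03829; risk in control = 502/2480 = 0.20242.
Absolute risk reduction = 0.20242 − 0.03829 = 0.16413
NNT = 1 / ARR = 1 / 0.16413 = 6.093 → round up → 7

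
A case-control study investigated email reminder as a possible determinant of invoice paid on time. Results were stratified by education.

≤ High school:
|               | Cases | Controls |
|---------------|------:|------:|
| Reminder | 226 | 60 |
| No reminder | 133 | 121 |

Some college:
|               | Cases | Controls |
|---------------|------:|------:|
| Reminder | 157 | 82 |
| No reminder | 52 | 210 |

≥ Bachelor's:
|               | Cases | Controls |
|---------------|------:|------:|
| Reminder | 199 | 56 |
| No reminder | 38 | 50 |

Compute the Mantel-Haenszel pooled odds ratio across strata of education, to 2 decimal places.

OR_MH = Σ(aᵢdᵢ/nᵢ) / Σ(bᵢcᵢ/nᵢ), where nᵢ is the stratum total.
Stratum 1 (≤ High school): n = 540; a·d/n = 226·121/540 = 50.6407; b·c/n = 60·133/540 = 14.7778
Stratum 2 (Some college): n = 501; a·d/n = 157·210/501 = 65.8084; b·c/n = 82·52/501 = 8.5110
Stratum 3 (≥ Bachelor's): n = 343; a·d/n = 199·50/343 = 29.0087; b·c/n = 56·38/343 = 6.2041
OR_MH = (50.6407 + 65.8084 + 29.0087) / (14.7778 + 8.5110 + 6.2041) = 145.4579 / 29.4928 = 4.93197

4.93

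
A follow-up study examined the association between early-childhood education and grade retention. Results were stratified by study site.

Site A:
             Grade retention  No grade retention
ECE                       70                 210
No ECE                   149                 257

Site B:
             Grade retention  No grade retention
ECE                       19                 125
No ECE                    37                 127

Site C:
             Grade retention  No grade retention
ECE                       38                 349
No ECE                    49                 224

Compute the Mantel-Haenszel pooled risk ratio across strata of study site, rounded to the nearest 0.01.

RR_MH = Σ(aᵢ·n₀ᵢ/nᵢ) / Σ(cᵢ·n₁ᵢ/nᵢ), with n₁ᵢ = aᵢ+bᵢ (exposed), n₀ᵢ = cᵢ+dᵢ (unexposed), nᵢ = n₁ᵢ+n₀ᵢ.
Stratum 1 (Site A): n₁ = 280, n₀ = 406, n = 686; a·n₀/n = 70·406/686 = 41.4286; c·n₁/n = 149·280/686 = 60.8163
Stratum 2 (Site B): n₁ = 144, n₀ = 164, n = 308; a·n₀/n = 19·164/308 = 10.1169; c·n₁/n = 37·144/308 = 17.2987
Stratum 3 (Site C): n₁ = 387, n₀ = 273, n = 660; a·n₀/n = 38·273/660 = 15.7182; c·n₁/n = 49·387/660 = 28.7318
RR_MH = (41.4286 + 10.1169 + 15.7182) / (60.8163 + 17.2987 + 28.7318) = 67.2636 / 106.8468 = 0.62953

0.63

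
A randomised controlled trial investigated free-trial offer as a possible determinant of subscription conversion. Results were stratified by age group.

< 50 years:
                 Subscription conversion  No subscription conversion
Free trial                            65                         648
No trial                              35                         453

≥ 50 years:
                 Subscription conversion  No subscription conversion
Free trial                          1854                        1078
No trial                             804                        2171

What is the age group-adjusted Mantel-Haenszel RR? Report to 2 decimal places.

2.29

RR_MH = Σ(aᵢ·n₀ᵢ/nᵢ) / Σ(cᵢ·n₁ᵢ/nᵢ), with n₁ᵢ = aᵢ+bᵢ (exposed), n₀ᵢ = cᵢ+dᵢ (unexposed), nᵢ = n₁ᵢ+n₀ᵢ.
Stratum 1 (< 50 years): n₁ = 713, n₀ = 488, n = 1201; a·n₀/n = 65·488/1201 = 26.4113; c·n₁/n = 35·713/1201 = 20.7785
Stratum 2 (≥ 50 years): n₁ = 2932, n₀ = 2975, n = 5907; a·n₀/n = 1854·2975/5907 = 933.7481; c·n₁/n = 804·2932/5907 = 399.0736
RR_MH = (26.4113 + 933.7481) / (20.7785 + 399.0736) = 960.1594 / 419.8522 = 2.28690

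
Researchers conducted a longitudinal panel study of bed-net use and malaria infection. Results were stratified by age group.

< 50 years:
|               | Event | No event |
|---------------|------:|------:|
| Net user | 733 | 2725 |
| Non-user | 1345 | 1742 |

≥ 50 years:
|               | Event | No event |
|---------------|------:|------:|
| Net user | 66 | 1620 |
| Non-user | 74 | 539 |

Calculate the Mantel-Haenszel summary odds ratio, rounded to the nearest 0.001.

OR_MH = Σ(aᵢdᵢ/nᵢ) / Σ(bᵢcᵢ/nᵢ), where nᵢ is the stratum total.
Stratum 1 (< 50 years): n = 6545; a·d/n = 733·1742/6545 = 195.0934; b·c/n = 2725·1345/6545 = 559.9885
Stratum 2 (≥ 50 years): n = 2299; a·d/n = 66·539/2299 = 15.4737; b·c/n = 1620·74/2299 = 52.1444
OR_MH = (195.0934 + 15.4737) / (559.9885 + 52.1444) = 210.5670 / 612.1330 = 0.34399

0.344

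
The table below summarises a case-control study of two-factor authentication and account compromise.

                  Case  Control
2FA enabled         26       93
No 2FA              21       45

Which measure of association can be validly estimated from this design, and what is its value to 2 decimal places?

0.60

Cells: a = 26, b = 93, c = 21, d = 45.
This is a case-control study: participants were sampled on outcome status, so risks in the source population cannot be estimated directly — relative risk is not valid here. The odds ratio is the appropriate measure.
OR = (a·d)/(b·c) = (26 × 45) / (93 × 21) = 1170 / 1953 = 0.59908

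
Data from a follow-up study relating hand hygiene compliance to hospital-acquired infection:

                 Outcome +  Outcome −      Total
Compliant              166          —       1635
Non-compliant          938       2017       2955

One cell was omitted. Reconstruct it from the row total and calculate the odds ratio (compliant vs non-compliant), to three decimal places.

0.243

The missing cell is in the exposed row: 1635 − 166 = 1469.
So a = 166, b = 1469, c = 938, d = 2017.
OR = (a·d)/(b·c) = (166 × 2017) / (1469 × 938) = 334822 / 1377922 = 0.24299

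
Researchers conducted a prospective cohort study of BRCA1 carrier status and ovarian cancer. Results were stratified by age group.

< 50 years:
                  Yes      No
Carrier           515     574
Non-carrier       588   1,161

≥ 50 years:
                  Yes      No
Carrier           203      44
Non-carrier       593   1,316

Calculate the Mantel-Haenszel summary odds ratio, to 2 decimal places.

OR_MH = Σ(aᵢdᵢ/nᵢ) / Σ(bᵢcᵢ/nᵢ), where nᵢ is the stratum total.
Stratum 1 (< 50 years): n = 2838; a·d/n = 515·1161/2838 = 210.6818; b·c/n = 574·588/2838 = 118.9260
Stratum 2 (≥ 50 years): n = 2156; a·d/n = 203·1316/2156 = 123.9091; b·c/n = 44·593/2156 = 12.1020
OR_MH = (210.6818 + 123.9091) / (118.9260 + 12.1020) = 334.5909 / 131.0280 = 2.55358

2.55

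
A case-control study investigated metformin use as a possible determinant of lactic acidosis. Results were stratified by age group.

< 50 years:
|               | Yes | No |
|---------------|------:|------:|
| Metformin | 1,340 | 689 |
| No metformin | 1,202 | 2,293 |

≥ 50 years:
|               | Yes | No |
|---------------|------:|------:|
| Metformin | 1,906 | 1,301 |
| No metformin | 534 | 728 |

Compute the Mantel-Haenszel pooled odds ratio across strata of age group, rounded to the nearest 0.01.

OR_MH = Σ(aᵢdᵢ/nᵢ) / Σ(bᵢcᵢ/nᵢ), where nᵢ is the stratum total.
Stratum 1 (< 50 years): n = 5524; a·d/n = 1340·2293/5524 = 556.2310; b·c/n = 689·1202/5524 = 149.9236
Stratum 2 (≥ 50 years): n = 4469; a·d/n = 1906·728/4469 = 310.4874; b·c/n = 1301·534/4469 = 155.4563
OR_MH = (556.2310 + 310.4874) / (149.9236 + 155.4563) = 866.7183 / 305.3799 = 2.83816

2.84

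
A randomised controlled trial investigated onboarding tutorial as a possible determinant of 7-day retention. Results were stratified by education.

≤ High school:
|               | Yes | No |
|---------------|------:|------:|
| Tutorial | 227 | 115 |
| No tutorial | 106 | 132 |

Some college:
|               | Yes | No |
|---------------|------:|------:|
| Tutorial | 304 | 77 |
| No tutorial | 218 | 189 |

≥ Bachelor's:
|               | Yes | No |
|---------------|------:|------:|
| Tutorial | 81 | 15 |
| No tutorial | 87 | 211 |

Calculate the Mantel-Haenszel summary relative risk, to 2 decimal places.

RR_MH = Σ(aᵢ·n₀ᵢ/nᵢ) / Σ(cᵢ·n₁ᵢ/nᵢ), with n₁ᵢ = aᵢ+bᵢ (exposed), n₀ᵢ = cᵢ+dᵢ (unexposed), nᵢ = n₁ᵢ+n₀ᵢ.
Stratum 1 (≤ High school): n₁ = 342, n₀ = 238, n = 580; a·n₀/n = 227·238/580 = 93.1483; c·n₁/n = 106·342/580 = 62.5034
Stratum 2 (Some college): n₁ = 381, n₀ = 407, n = 788; a·n₀/n = 304·407/788 = 157.0152; c·n₁/n = 218·381/788 = 105.4036
Stratum 3 (≥ Bachelor's): n₁ = 96, n₀ = 298, n = 394; a·n₀/n = 81·298/394 = 61.2640; c·n₁/n = 87·96/394 = 21.1980
RR_MH = (93.1483 + 157.0152 + 61.2640) / (62.5034 + 105.4036 + 21.1980) = 311.4275 / 189.1050 = 1.64685

1.65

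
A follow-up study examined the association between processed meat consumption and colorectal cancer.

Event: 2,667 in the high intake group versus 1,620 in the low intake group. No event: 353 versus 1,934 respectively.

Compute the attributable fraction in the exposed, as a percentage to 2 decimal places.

48.38

From the description: a = 2667, b = 353, c = 1620, d = 1934.
Risk in exposed = 2667/3020 = 0.88311; risk in unexposed = 1620/3554 = 0.45582.
RR = 0.88311/0.45582 = 1.93740
AR% = (RR − 1)/RR × 100 = (1.93740 − 1)/1.93740 × 100 = 48.3843%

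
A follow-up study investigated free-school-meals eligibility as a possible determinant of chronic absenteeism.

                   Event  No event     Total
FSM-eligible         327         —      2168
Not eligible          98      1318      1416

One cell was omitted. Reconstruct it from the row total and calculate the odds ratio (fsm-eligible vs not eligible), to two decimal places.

2.39

The missing cell is in the exposed row: 2168 − 327 = 1841.
So a = 327, b = 1841, c = 98, d = 1318.
OR = (a·d)/(b·c) = (327 × 1318) / (1841 × 98) = 430986 / 180418 = 2.38882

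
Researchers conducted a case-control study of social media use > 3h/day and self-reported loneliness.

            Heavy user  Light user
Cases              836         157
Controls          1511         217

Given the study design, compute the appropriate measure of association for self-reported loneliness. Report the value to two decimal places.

0.76

Reading the table with exposure as columns: a = 836 (Heavy user, case), b = 1511 (Heavy user, non-case), c = 157 (Light user, case), d = 217.
This is a case-control study: participants were sampled on outcome status, so risks in the source population cannot be estimated directly — relative risk is not valid here. The odds ratio is the appropriate measure.
OR = (a·d)/(b·c) = (836 × 217) / (1511 × 157) = 181412 / 237227 = 0.76472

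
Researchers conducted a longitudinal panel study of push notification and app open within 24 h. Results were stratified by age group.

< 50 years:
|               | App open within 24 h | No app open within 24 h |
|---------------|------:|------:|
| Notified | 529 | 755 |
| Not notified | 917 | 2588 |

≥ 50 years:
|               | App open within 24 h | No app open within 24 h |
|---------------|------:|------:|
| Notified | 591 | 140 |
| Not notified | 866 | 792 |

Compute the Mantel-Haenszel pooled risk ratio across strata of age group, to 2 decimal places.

1.56

RR_MH = Σ(aᵢ·n₀ᵢ/nᵢ) / Σ(cᵢ·n₁ᵢ/nᵢ), with n₁ᵢ = aᵢ+bᵢ (exposed), n₀ᵢ = cᵢ+dᵢ (unexposed), nᵢ = n₁ᵢ+n₀ᵢ.
Stratum 1 (< 50 years): n₁ = 1284, n₀ = 3505, n = 4789; a·n₀/n = 529·3505/4789 = 387.1675; c·n₁/n = 917·1284/4789 = 245.8609
Stratum 2 (≥ 50 years): n₁ = 731, n₀ = 1658, n = 2389; a·n₀/n = 591·1658/2389 = 410.1624; c·n₁/n = 866·731/2389 = 264.9837
RR_MH = (387.1675 + 410.1624) / (245.8609 + 264.9837) = 797.3299 / 510.8446 = 1.56081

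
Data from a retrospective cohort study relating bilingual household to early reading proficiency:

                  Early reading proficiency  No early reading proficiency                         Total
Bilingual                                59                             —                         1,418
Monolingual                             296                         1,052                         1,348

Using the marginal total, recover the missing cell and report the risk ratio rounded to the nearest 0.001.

The missing cell is in the exposed row: 1418 − 59 = 1359.
So a = 59, b = 1359, c = 296, d = 1052.
RR = [a/(a+b)] / [c/(c+d)] = (59/1418) / (296/1348) = 0.04161/0.21958 = 0.18948

0.189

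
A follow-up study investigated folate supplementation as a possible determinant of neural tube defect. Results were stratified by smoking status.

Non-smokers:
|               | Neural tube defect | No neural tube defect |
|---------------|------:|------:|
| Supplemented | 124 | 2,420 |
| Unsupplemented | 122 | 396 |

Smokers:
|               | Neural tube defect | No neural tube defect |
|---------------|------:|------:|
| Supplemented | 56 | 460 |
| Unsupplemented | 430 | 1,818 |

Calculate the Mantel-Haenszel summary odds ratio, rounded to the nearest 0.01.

0.31

OR_MH = Σ(aᵢdᵢ/nᵢ) / Σ(bᵢcᵢ/nᵢ), where nᵢ is the stratum total.
Stratum 1 (Non-smokers): n = 3062; a·d/n = 124·396/3062 = 16.0366; b·c/n = 2420·122/3062 = 96.4206
Stratum 2 (Smokers): n = 2764; a·d/n = 56·1818/2764 = 36.8336; b·c/n = 460·430/2764 = 71.5630
OR_MH = (16.0366 + 36.8336) / (96.4206 + 71.5630) = 52.8702 / 167.9836 = 0.31473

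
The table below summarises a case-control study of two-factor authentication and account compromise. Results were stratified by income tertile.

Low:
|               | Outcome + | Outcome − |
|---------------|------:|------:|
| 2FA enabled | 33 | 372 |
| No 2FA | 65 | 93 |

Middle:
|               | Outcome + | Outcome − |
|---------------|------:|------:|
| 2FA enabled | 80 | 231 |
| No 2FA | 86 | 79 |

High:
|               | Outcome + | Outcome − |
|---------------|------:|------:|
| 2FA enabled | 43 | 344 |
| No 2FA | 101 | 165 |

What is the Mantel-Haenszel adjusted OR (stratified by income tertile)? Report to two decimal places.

OR_MH = Σ(aᵢdᵢ/nᵢ) / Σ(bᵢcᵢ/nᵢ), where nᵢ is the stratum total.
Stratum 1 (Low): n = 563; a·d/n = 33·93/563 = 5.4512; b·c/n = 372·65/563 = 42.9485
Stratum 2 (Middle): n = 476; a·d/n = 80·79/476 = 13.2773; b·c/n = 231·86/476 = 41.7353
Stratum 3 (High): n = 653; a·d/n = 43·165/653 = 10.8652; b·c/n = 344·101/653 = 53.2067
OR_MH = (5.4512 + 13.2773 + 10.8652) / (42.9485 + 41.7353 + 53.2067) = 29.5937 / 137.8905 = 0.21462

0.21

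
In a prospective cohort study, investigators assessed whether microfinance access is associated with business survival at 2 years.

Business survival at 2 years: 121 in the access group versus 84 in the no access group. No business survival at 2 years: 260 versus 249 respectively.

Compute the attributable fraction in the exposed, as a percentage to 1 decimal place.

20.6

From the description: a = 121, b = 260, c = 84, d = 249.
Risk in exposed = 121/381 = 0.31759; risk in unexposed = 84/333 = 0.25225.
RR = 0.31759/0.25225 = 1.25900
AR% = (RR − 1)/RR × 100 = (1.25900 − 1)/1.25900 × 100 = 20.5718%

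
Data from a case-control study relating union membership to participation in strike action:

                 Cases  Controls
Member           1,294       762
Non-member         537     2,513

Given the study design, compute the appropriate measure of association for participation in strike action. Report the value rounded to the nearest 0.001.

7.947

Cells: a = 1294, b = 762, c = 537, d = 2513.
This is a case-control study: participants were sampled on outcome status, so risks in the source population cannot be estimated directly — relative risk is not valid here. The odds ratio is the appropriate measure.
OR = (a·d)/(b·c) = (1294 × 2513) / (762 × 537) = 3251822 / 409194 = 7.94690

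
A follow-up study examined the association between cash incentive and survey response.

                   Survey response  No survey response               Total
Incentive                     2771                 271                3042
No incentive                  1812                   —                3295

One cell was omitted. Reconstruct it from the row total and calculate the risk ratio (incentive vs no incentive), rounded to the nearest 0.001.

The missing cell is in the unexposed row: 3295 − 1812 = 1483.
So a = 2771, b = 271, c = 1812, d = 1483.
RR = [a/(a+b)] / [c/(c+d)] = (2771/3042) / (1812/3295) = 0.91091/0.54992 = 1.65644

1.656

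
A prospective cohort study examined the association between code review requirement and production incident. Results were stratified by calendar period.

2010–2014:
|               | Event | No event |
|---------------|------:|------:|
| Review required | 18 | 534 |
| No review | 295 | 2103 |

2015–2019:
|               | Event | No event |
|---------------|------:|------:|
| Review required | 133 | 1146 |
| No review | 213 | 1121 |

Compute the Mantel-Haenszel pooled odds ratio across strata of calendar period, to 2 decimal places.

0.48

OR_MH = Σ(aᵢdᵢ/nᵢ) / Σ(bᵢcᵢ/nᵢ), where nᵢ is the stratum total.
Stratum 1 (2010–2014): n = 2950; a·d/n = 18·2103/2950 = 12.8319; b·c/n = 534·295/2950 = 53.4000
Stratum 2 (2015–2019): n = 2613; a·d/n = 133·1121/2613 = 57.0582; b·c/n = 1146·213/2613 = 93.4168
OR_MH = (12.8319 + 57.0582) / (53.4000 + 93.4168) = 69.8900 / 146.8168 = 0.47604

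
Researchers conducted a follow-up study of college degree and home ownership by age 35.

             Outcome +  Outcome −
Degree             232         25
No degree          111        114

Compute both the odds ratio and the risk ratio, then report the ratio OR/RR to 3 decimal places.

5.209

Cells: a = 232, b = 25, c = 111, d = 114.
OR = (232·114)/(25·111) = 26448/2775 = 9.53081
Risk in exposed = 232/257 = 0.90272; risk in unexposed = 111/225 = 0.49333; RR = 1.82985
OR/RR = 9.53081 / 1.82985 = 5.20853
The outcome is not rare, so the OR lies further from 1 than the RR.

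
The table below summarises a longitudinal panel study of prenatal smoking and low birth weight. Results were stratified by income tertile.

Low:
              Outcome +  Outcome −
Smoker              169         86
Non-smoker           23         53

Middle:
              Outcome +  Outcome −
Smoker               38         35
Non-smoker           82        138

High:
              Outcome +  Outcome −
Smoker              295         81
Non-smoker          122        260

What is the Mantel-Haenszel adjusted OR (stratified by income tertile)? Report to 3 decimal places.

5.073

OR_MH = Σ(aᵢdᵢ/nᵢ) / Σ(bᵢcᵢ/nᵢ), where nᵢ is the stratum total.
Stratum 1 (Low): n = 331; a·d/n = 169·53/331 = 27.0604; b·c/n = 86·23/331 = 5.9758
Stratum 2 (Middle): n = 293; a·d/n = 38·138/293 = 17.8976; b·c/n = 35·82/293 = 9.7952
Stratum 3 (High): n = 758; a·d/n = 295·260/758 = 101.1873; b·c/n = 81·122/758 = 13.0369
OR_MH = (27.0604 + 17.8976 + 101.1873) / (5.9758 + 9.7952 + 13.0369) = 146.1454 / 28.8080 = 5.07308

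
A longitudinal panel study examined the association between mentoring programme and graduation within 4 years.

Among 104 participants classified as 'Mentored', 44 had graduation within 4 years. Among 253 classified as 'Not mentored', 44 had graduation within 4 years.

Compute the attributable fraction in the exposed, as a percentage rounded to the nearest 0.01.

58.89

From the description: a = 44, b = 60, c = 44, d = 209.
Risk in exposed = 44/104 = 0.42308; risk in unexposed = 44/253 = 0.17391.
RR = 0.42308/0.17391 = 2.43269
AR% = (RR − 1)/RR × 100 = (2.43269 − 1)/2.43269 × 100 = 58.8933%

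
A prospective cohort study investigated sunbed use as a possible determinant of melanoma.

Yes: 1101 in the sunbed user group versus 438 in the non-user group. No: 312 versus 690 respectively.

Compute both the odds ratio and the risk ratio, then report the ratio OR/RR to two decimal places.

2.77

From the description: a = 1101, b = 312, c = 438, d = 690.
OR = (1101·690)/(312·438) = 759690/136656 = 5.55914
Risk in exposed = 1101/1413 = 0.77919; risk in unexposed = 438/1128 = 0.38830; RR = 2.00669
OR/RR = 5.55914 / 2.00669 = 2.77030
The outcome is not rare, so the OR lies further from 1 than the RR.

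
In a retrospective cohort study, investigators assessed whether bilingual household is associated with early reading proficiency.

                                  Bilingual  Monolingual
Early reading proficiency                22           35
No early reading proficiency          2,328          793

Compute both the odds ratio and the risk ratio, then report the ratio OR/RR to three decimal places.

Reading the table with exposure as columns: a = 22 (Bilingual, case), b = 2328 (Bilingual, non-case), c = 35 (Monolingual, case), d = 793.
OR = (22·793)/(2328·35) = 17446/81480 = 0.21411
Risk in exposed = 22/2350 = 0.00936; risk in unexposed = 35/828 = 0.04227; RR = 0.22147
OR/RR = 0.21411 / 0.22147 = 0.96678
The outcome is rare in both groups, so OR ≈ RR (ratio near 1).

0.967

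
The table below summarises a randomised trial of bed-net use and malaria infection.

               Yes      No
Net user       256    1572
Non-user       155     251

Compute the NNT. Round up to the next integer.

Risk in treated group = 256/1828 = 0.14004; risk in control = 155/406 = 0.38177.
Absolute risk reduction = 0.38177 − 0.14004 = 0.24173
NNT = 1 / ARR = 1 / 0.24173 = 4.137 → round up → 5

5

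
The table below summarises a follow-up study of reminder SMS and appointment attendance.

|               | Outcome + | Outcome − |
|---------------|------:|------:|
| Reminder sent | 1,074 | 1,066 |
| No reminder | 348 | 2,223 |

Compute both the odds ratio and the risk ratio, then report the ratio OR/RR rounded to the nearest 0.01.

1.74

Cells: a = 1074, b = 1066, c = 348, d = 2223.
OR = (1074·2223)/(1066·348) = 2387502/370968 = 6.43587
Risk in exposed = 1074/2140 = 0.50187; risk in unexposed = 348/2571 = 0.13536; RR = 3.70777
OR/RR = 6.43587 / 3.70777 = 1.73578
The outcome is not rare, so the OR lies further from 1 than the RR.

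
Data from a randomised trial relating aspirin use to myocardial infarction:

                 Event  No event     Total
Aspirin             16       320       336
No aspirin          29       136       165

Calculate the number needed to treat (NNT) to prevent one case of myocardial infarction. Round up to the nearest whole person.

Risk in treated group = 16/336 = 0.04762; risk in control = 29/165 = 0.17576.
Absolute risk reduction = 0.17576 − 0.04762 = 0.12814
NNT = 1 / ARR = 1 / 0.12814 = 7.804 → round up → 8

8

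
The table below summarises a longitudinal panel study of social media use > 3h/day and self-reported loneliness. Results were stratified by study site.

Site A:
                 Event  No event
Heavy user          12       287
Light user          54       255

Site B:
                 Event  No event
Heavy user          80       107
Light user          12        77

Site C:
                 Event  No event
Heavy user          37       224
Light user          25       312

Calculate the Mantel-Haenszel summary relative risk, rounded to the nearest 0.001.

RR_MH = Σ(aᵢ·n₀ᵢ/nᵢ) / Σ(cᵢ·n₁ᵢ/nᵢ), with n₁ᵢ = aᵢ+bᵢ (exposed), n₀ᵢ = cᵢ+dᵢ (unexposed), nᵢ = n₁ᵢ+n₀ᵢ.
Stratum 1 (Site A): n₁ = 299, n₀ = 309, n = 608; a·n₀/n = 12·309/608 = 6.0987; c·n₁/n = 54·299/608 = 26.5559
Stratum 2 (Site B): n₁ = 187, n₀ = 89, n = 276; a·n₀/n = 80·89/276 = 25.7971; c·n₁/n = 12·187/276 = 8.1304
Stratum 3 (Site C): n₁ = 261, n₀ = 337, n = 598; a·n₀/n = 37·337/598 = 20.8512; c·n₁/n = 25·261/598 = 10.9114
RR_MH = (6.0987 + 25.7971 + 20.8512) / (26.5559 + 8.1304 + 10.9114) = 52.7470 / 45.5977 = 1.15679

1.157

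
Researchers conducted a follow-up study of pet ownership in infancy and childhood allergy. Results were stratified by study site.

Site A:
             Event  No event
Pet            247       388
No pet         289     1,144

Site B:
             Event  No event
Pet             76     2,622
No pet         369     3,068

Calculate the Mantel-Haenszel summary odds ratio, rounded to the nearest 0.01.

0.82

OR_MH = Σ(aᵢdᵢ/nᵢ) / Σ(bᵢcᵢ/nᵢ), where nᵢ is the stratum total.
Stratum 1 (Site A): n = 2068; a·d/n = 247·1144/2068 = 136.6383; b·c/n = 388·289/2068 = 54.2224
Stratum 2 (Site B): n = 6135; a·d/n = 76·3068/6135 = 38.0062; b·c/n = 2622·369/6135 = 157.7046
OR_MH = (136.6383 + 38.0062) / (54.2224 + 157.7046) = 174.6445 / 211.9271 = 0.82408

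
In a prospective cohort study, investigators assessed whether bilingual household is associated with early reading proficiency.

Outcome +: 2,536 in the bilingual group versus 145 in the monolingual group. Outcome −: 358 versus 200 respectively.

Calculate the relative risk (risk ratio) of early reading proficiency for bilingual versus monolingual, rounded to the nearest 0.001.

2.085

From the description: a = 2536, b = 358, c = 145, d = 200.
Risk in exposed = 2536/2894 = 0.87630; risk in unexposed = 145/345 = 0.42029.
RR = 0.87630 / 0.42029 = 2.08498
The risk among the exposed is 2.08 times that among the unexposed.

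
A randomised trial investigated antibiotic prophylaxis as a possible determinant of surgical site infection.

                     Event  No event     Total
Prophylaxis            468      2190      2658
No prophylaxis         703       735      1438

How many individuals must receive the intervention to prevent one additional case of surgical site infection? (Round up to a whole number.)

Risk in treated group = 468/2658 = 0.17607; risk in control = 703/1438 = 0.48887.
Absolute risk reduction = 0.48887 − 0.17607 = 0.31280
NNT = 1 / ARR = 1 / 0.31280 = 3.197 → round up → 4

4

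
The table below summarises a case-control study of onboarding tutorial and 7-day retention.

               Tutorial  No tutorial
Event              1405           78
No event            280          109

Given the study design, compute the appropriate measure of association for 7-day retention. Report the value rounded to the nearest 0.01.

7.01

Reading the table with exposure as columns: a = 1405 (Tutorial, case), b = 280 (Tutorial, non-case), c = 78 (No tutorial, case), d = 109.
This is a case-control study: participants were sampled on outcome status, so risks in the source population cannot be estimated directly — relative risk is not valid here. The odds ratio is the appropriate measure.
OR = (a·d)/(b·c) = (1405 × 109) / (280 × 78) = 153145 / 21840 = 7.01213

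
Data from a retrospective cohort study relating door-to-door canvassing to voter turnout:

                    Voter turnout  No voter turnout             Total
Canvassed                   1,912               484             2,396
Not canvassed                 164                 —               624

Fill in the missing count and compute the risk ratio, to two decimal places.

3.04

The missing cell is in the unexposed row: 624 − 164 = 460.
So a = 1912, b = 484, c = 164, d = 460.
RR = [a/(a+b)] / [c/(c+d)] = (1912/2396) / (164/624) = 0.79800/0.26282 = 3.03628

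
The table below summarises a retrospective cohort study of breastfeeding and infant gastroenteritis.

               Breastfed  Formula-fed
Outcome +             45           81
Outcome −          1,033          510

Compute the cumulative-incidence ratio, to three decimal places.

Reading the table with exposure as columns: a = 45 (Breastfed, case), b = 1033 (Breastfed, non-case), c = 81 (Formula-fed, case), d = 510.
Risk in exposed = 45/1078 = 0.04174; risk in unexposed = 81/591 = 0.13706.
RR = 0.04174 / 0.13706 = 0.30458
The risk is 70% lower among the exposed than among the unexposed.

0.305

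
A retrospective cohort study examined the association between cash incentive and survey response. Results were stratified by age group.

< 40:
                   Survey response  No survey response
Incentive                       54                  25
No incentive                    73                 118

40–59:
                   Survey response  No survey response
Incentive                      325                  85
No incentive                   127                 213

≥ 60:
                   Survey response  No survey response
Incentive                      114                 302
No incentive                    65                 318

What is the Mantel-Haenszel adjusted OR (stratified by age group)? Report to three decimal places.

3.527

OR_MH = Σ(aᵢdᵢ/nᵢ) / Σ(bᵢcᵢ/nᵢ), where nᵢ is the stratum total.
Stratum 1 (< 40): n = 270; a·d/n = 54·118/270 = 23.6000; b·c/n = 25·73/270 = 6.7593
Stratum 2 (40–59): n = 750; a·d/n = 325·213/750 = 92.3000; b·c/n = 85·127/750 = 14.3933
Stratum 3 (≥ 60): n = 799; a·d/n = 114·318/799 = 45.3717; b·c/n = 302·65/799 = 24.5682
OR_MH = (23.6000 + 92.3000 + 45.3717) / (6.7593 + 14.3933 + 24.5682) = 161.2717 / 45.7208 = 3.52732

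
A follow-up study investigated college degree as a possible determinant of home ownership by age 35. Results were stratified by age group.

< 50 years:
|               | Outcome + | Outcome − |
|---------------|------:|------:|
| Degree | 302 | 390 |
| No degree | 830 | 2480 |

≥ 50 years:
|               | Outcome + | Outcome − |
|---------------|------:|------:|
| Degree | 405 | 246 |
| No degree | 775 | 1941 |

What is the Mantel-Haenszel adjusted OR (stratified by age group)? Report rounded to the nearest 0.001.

3.059

OR_MH = Σ(aᵢdᵢ/nᵢ) / Σ(bᵢcᵢ/nᵢ), where nᵢ is the stratum total.
Stratum 1 (< 50 years): n = 4002; a·d/n = 302·2480/4002 = 187.1464; b·c/n = 390·830/4002 = 80.8846
Stratum 2 (≥ 50 years): n = 3367; a·d/n = 405·1941/3367 = 233.4734; b·c/n = 246·775/3367 = 56.6231
OR_MH = (187.1464 + 233.4734) / (80.8846 + 56.6231) = 420.6198 / 137.5077 = 3.05888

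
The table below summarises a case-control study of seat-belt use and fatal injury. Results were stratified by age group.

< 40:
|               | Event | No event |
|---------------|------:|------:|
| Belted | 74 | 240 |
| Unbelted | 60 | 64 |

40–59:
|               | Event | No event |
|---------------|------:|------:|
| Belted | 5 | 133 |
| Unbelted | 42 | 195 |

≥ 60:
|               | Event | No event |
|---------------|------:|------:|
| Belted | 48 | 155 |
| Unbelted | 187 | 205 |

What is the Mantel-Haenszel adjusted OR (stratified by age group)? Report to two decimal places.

0.31

OR_MH = Σ(aᵢdᵢ/nᵢ) / Σ(bᵢcᵢ/nᵢ), where nᵢ is the stratum total.
Stratum 1 (< 40): n = 438; a·d/n = 74·64/438 = 10.8128; b·c/n = 240·60/438 = 32.8767
Stratum 2 (40–59): n = 375; a·d/n = 5·195/375 = 2.6000; b·c/n = 133·42/375 = 14.8960
Stratum 3 (≥ 60): n = 595; a·d/n = 48·205/595 = 16.5378; b·c/n = 155·187/595 = 48.7143
OR_MH = (10.8128 + 2.6000 + 16.5378) / (32.8767 + 14.8960 + 48.7143) = 29.9506 / 96.4870 = 0.31041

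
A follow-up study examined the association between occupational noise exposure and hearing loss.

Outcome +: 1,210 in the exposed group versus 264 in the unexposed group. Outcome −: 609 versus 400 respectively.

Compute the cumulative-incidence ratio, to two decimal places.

1.67

From the description: a = 1210, b = 609, c = 264, d = 400.
Risk in exposed = 1210/1819 = 0.66520; risk in unexposed = 264/664 = 0.39759.
RR = 0.66520 / 0.39759 = 1.67308
The risk among the exposed is 1.67 times that among the unexposed.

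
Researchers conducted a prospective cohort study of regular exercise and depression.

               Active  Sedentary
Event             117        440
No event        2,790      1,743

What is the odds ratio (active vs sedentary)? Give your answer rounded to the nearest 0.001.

0.166

Reading the table with exposure as columns: a = 117 (Active, case), b = 2790 (Active, non-case), c = 440 (Sedentary, case), d = 1743.
OR = (a·d)/(b·c) = (117 × 1743) / (2790 × 440) = 203931 / 1227600 = 0.16612
Exposure is associated with lower odds of depression (OR = 0.17 < 1).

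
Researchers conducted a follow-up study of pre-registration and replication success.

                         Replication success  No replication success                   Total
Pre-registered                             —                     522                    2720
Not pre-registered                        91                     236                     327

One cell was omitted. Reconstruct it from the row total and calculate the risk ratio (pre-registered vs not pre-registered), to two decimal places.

The missing cell is in the exposed row: 2720 − 522 = 2198.
So a = 2198, b = 522, c = 91, d = 236.
RR = [a/(a+b)] / [c/(c+d)] = (2198/2720) / (91/327) = 0.80809/0.27829 = 2.90379

2.90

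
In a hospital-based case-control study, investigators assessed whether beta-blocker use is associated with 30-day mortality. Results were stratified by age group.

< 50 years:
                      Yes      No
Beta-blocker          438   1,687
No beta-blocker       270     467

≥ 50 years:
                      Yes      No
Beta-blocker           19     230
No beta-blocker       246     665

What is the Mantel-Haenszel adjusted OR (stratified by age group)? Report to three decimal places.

0.396

OR_MH = Σ(aᵢdᵢ/nᵢ) / Σ(bᵢcᵢ/nᵢ), where nᵢ is the stratum total.
Stratum 1 (< 50 years): n = 2862; a·d/n = 438·467/2862 = 71.4696; b·c/n = 1687·270/2862 = 159.1509
Stratum 2 (≥ 50 years): n = 1160; a·d/n = 19·665/1160 = 10.8922; b·c/n = 230·246/1160 = 48.7759
OR_MH = (71.4696 + 10.8922) / (159.1509 + 48.7759) = 82.3618 / 207.9268 = 0.39611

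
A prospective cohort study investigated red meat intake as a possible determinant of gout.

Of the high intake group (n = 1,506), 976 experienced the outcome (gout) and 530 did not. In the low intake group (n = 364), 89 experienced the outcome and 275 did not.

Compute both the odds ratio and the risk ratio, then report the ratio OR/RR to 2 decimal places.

2.15

From the description: a = 976, b = 530, c = 89, d = 275.
OR = (976·275)/(530·89) = 268400/47170 = 5.69006
Risk in exposed = 976/1506 = 0.64807; risk in unexposed = 89/364 = 0.24451; RR = 2.65055
OR/RR = 5.69006 / 2.65055 = 2.14674
The outcome is not rare, so the OR lies further from 1 than the RR.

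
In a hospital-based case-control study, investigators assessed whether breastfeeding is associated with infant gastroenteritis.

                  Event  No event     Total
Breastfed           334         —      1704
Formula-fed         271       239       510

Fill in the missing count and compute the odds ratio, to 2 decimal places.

0.22

The missing cell is in the exposed row: 1704 − 334 = 1370.
So a = 334, b = 1370, c = 271, d = 239.
OR = (a·d)/(b·c) = (334 × 239) / (1370 × 271) = 79826 / 371270 = 0.21501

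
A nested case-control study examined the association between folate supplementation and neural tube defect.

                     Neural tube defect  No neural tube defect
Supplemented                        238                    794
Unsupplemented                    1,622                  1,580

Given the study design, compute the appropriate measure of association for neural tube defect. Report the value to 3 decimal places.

Cells: a = 238, b = 794, c = 1622, d = 1580.
This is a nested case-control study: participants were sampled on outcome status, so risks in the source population cannot be estimated directly — relative risk is not valid here. The odds ratio is the appropriate measure.
OR = (a·d)/(b·c) = (238 × 1580) / (794 × 1622) = 376040 / 1287868 = 0.29199

0.292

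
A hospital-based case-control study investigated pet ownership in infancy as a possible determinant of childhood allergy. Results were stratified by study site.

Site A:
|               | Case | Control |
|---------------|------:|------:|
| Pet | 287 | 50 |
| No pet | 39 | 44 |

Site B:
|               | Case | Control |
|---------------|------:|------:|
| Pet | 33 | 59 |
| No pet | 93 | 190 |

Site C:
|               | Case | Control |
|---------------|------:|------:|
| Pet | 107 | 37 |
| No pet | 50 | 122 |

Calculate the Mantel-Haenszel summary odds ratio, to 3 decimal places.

3.506

OR_MH = Σ(aᵢdᵢ/nᵢ) / Σ(bᵢcᵢ/nᵢ), where nᵢ is the stratum total.
Stratum 1 (Site A): n = 420; a·d/n = 287·44/420 = 30.0667; b·c/n = 50·39/420 = 4.6429
Stratum 2 (Site B): n = 375; a·d/n = 33·190/375 = 16.7200; b·c/n = 59·93/375 = 14.6320
Stratum 3 (Site C): n = 316; a·d/n = 107·122/316 = 41.3101; b·c/n = 37·50/316 = 5.8544
OR_MH = (30.0667 + 16.7200 + 41.3101) / (4.6429 + 14.6320 + 5.8544) = 88.0968 / 25.1293 = 3.50574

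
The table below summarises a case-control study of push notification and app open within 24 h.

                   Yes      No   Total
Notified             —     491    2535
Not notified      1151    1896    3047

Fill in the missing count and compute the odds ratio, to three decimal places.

6.857

The missing cell is in the exposed row: 2535 − 491 = 2044.
So a = 2044, b = 491, c = 1151, d = 1896.
OR = (a·d)/(b·c) = (2044 × 1896) / (491 × 1151) = 3875424 / 565141 = 6.85745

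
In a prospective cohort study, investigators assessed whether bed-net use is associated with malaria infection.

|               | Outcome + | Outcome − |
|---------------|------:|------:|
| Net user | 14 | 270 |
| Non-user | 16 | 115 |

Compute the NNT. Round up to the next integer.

14

Risk in treated group = 14/284 = 0.04930; risk in control = 16/131 = 0.12214.
Absolute risk reduction = 0.12214 − 0.04930 = 0.07284
NNT = 1 / ARR = 1 / 0.07284 = 13.728 → round up → 14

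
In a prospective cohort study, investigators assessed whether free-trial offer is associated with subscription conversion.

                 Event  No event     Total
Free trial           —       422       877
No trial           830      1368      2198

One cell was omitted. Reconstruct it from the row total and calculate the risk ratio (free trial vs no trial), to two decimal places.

1.37

The missing cell is in the exposed row: 877 − 422 = 455.
So a = 455, b = 422, c = 830, d = 1368.
RR = [a/(a+b)] / [c/(c+d)] = (455/877) / (830/2198) = 0.51881/0.37762 = 1.37392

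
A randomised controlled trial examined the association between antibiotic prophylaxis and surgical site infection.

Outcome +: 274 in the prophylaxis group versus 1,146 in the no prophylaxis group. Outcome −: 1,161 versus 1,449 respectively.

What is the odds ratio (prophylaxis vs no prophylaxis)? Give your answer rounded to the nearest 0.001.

From the description: a = 274, b = 1161, c = 1146, d = 1449.
OR = (a·d)/(b·c) = (274 × 1449) / (1161 × 1146) = 397026 / 1330506 = 0.29840
Exposure is associated with lower odds of surgical site infection (OR = 0.30 < 1).

0.298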